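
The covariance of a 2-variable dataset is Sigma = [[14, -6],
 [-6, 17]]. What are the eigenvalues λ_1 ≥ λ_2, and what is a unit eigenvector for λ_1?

Step 1 — characteristic polynomial of 2×2 Sigma:
  det(Sigma - λI) = λ² - trace · λ + det = 0.
  trace = 14 + 17 = 31, det = 14·17 - (-6)² = 202.
Step 2 — discriminant:
  Δ = trace² - 4·det = 961 - 808 = 153.
Step 3 — eigenvalues:
  λ = (trace ± √Δ)/2 = (31 ± 12.3693)/2,
  λ_1 = 21.6847,  λ_2 = 9.3153.

Step 4 — unit eigenvector for λ_1: solve (Sigma - λ_1 I)v = 0. First row:
  (14 - 21.6847)·v_x + (-6)·v_y = 0, i.e. (-7.6847)·v_x + (-6)·v_y = 0,
  so v ∝ (b, λ_1 - a) = (-6, 7.6847); multiply by -1 so the first entry is positive: u = (6, -7.6847).
  ||u|| = √((6)² + (-7.6847)²) = √(95.054) ≈ 9.7496,
  v_1 = u/||u|| ≈ (0.6154, -0.7882) (||v_1|| = 1).

λ_1 = 21.6847,  λ_2 = 9.3153;  v_1 ≈ (0.6154, -0.7882)


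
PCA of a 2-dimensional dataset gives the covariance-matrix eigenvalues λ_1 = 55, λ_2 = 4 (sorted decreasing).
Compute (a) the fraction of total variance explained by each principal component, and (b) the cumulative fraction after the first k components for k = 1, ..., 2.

Step 1 — total variance = trace(Sigma) = Σ λ_i = 55 + 4 = 59.

Step 2 — fraction explained by component i = λ_i / Σ λ:
  PC1: 55/59 = 0.9322
  PC2: 4/59 = 0.0678

Step 3 — cumulative fraction after k components = (λ_1 + ... + λ_k) / Σ λ:
  k = 1: 55/59 = 0.9322
  k = 2: (55 + 4)/59 = 59/59 = 1

Summary (fraction, with percent):

explained: PC1 0.9322 (93.22%), PC2 0.0678 (6.78%);  cumulative: 0.9322, 1


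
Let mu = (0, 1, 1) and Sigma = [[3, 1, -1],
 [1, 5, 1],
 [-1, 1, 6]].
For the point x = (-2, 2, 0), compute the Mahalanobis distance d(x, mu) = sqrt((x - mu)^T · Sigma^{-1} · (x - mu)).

Step 1 — centre the observation: (x - mu) = (-2, 1, -1).

Step 2 — invert Sigma (cofactor / det for 3×3, or solve directly):
  Sigma^{-1} = [[0.3919, -0.0946, 0.0811],
 [-0.0946, 0.2297, -0.0541],
 [0.0811, -0.0541, 0.1892]].

Step 3 — form the quadratic (x - mu)^T · Sigma^{-1} · (x - mu):
  Sigma^{-1} · (x - mu) = (-0.9595, 0.473, -0.4054).
  (x - mu)^T · [Sigma^{-1} · (x - mu)] = (-2)·(-0.9595) + (1)·(0.473) + (-1)·(-0.4054) = 2.7973.

Step 4 — take square root: d = √(2.7973) ≈ 1.6725.

d(x, mu) = √(2.7973) ≈ 1.6725


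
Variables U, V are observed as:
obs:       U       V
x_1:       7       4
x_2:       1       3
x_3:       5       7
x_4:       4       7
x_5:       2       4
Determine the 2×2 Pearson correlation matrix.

Step 1 — column means:
  mean(U) = (7 + 1 + 5 + 4 + 2) / 5 = 19/5 = 3.8
  mean(V) = (4 + 3 + 7 + 7 + 4) / 5 = 25/5 = 5

Step 2 — sample variances and covariances s[i,j] = (1/(n-1)) · Σ_k (x_{k,i} - mean_i) · (x_{k,j} - mean_j), with n-1 = 4:
  s[U,U] = ((3.2)·(3.2) + (-2.8)·(-2.8) + (1.2)·(1.2) + (0.2)·(0.2) + (-1.8)·(-1.8)) / 4 = 22.8/4 = 5.7
  s[U,V] = ((3.2)·(-1) + (-2.8)·(-2) + (1.2)·(2) + (0.2)·(2) + (-1.8)·(-1)) / 4 = 7/4 = 1.75
  s[V,V] = ((-1)·(-1) + (-2)·(-2) + (2)·(2) + (2)·(2) + (-1)·(-1)) / 4 = 14/4 = 3.5
  Sample standard deviations s_i = √(s[i,i]):
  s(U) = √(5.7) = 2.3875
  s(V) = √(3.5) = 1.8708

Step 3 — r_{ij} = s_{ij} / (s_i · s_j):
  r[U,U] = 1 (diagonal).
  r[U,V] = 1.75 / (2.3875 · 1.8708) = 1.75 / 4.4665 = 0.3918
  r[V,V] = 1 (diagonal).

R is symmetric with unit diagonal. Assembling:

R = [[1, 0.3918],
 [0.3918, 1]]


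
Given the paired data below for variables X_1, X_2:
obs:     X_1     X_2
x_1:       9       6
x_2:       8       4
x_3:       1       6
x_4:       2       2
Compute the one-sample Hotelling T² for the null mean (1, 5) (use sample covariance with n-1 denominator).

Step 1 — sample mean vector:
  mean(X_1) = (9 + 8 + 1 + 2) / 4 = 20/4 = 5
  mean(X_2) = (6 + 4 + 6 + 2) / 4 = 18/4 = 4.5
  x̄ = (5, 4.5),  deviation x̄ - mu_0 = (5, 4.5) - (1, 5) = (4, -0.5).

Step 2 — sample covariance matrix, S[i,j] = (1/(n-1)) · Σ_k (x_{k,i} - mean_i) · (x_{k,j} - mean_j), divisor n-1 = 3:
  S[X_1,X_1] = ((4)·(4) + (3)·(3) + (-4)·(-4) + (-3)·(-3)) / 3 = 50/3 = 16.6667
  S[X_1,X_2] = ((4)·(1.5) + (3)·(-0.5) + (-4)·(1.5) + (-3)·(-2.5)) / 3 = 6/3 = 2
  S[X_2,X_2] = ((1.5)·(1.5) + (-0.5)·(-0.5) + (1.5)·(1.5) + (-2.5)·(-2.5)) / 3 = 11/3 = 3.6667
  S = [[16.6667, 2],
 [2, 3.6667]].

Step 3 — invert S. det(S) = 16.6667·3.6667 - (2)² = 57.1111.
  S^{-1} = (1/det) · [[d, -b], [-b, a]] = [[0.0642, -0.035],
 [-0.035, 0.2918]].

Step 4 — quadratic form (x̄ - mu_0)^T · S^{-1} · (x̄ - mu_0):
  S^{-1} · (x̄ - mu_0) = (0.2743, -0.286),
  (x̄ - mu_0)^T · [...] = (4)·(0.2743) + (-0.5)·(-0.286) = 1.2403.

Step 5 — scale by n: T² = 4 · 1.2403 = 4.9611.

T² ≈ 4.9611


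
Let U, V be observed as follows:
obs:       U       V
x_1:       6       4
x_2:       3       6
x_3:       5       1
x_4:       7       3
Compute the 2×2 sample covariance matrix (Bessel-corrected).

Step 1 — column means:
  mean(U) = (6 + 3 + 5 + 7) / 4 = 21/4 = 5.25
  mean(V) = (4 + 6 + 1 + 3) / 4 = 14/4 = 3.5

Step 2 — sample covariance S[i,j] = (1/(n-1)) · Σ_k (x_{k,i} - mean_i) · (x_{k,j} - mean_j), with n-1 = 3.
  S[U,U] = ((0.75)·(0.75) + (-2.25)·(-2.25) + (-0.25)·(-0.25) + (1.75)·(1.75)) / 3 = 8.75/3 = 2.9167
  S[U,V] = ((0.75)·(0.5) + (-2.25)·(2.5) + (-0.25)·(-2.5) + (1.75)·(-0.5)) / 3 = -5.5/3 = -1.8333
  S[V,V] = ((0.5)·(0.5) + (2.5)·(2.5) + (-2.5)·(-2.5) + (-0.5)·(-0.5)) / 3 = 13/3 = 4.3333

S is symmetric (S[j,i] = S[i,j]). Assembling:

S = [[2.9167, -1.8333],
 [-1.8333, 4.3333]]


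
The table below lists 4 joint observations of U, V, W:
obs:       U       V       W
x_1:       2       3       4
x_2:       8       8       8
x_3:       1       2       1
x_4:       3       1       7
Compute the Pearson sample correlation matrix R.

Step 1 — column means:
  mean(U) = (2 + 8 + 1 + 3) / 4 = 14/4 = 3.5
  mean(V) = (3 + 8 + 2 + 1) / 4 = 14/4 = 3.5
  mean(W) = (4 + 8 + 1 + 7) / 4 = 20/4 = 5

Step 2 — sample variances and covariances s[i,j] = (1/(n-1)) · Σ_k (x_{k,i} - mean_i) · (x_{k,j} - mean_j), with n-1 = 3:
  s[U,U] = ((-1.5)·(-1.5) + (4.5)·(4.5) + (-2.5)·(-2.5) + (-0.5)·(-0.5)) / 3 = 29/3 = 9.6667
  s[U,V] = ((-1.5)·(-0.5) + (4.5)·(4.5) + (-2.5)·(-1.5) + (-0.5)·(-2.5)) / 3 = 26/3 = 8.6667
  s[U,W] = ((-1.5)·(-1) + (4.5)·(3) + (-2.5)·(-4) + (-0.5)·(2)) / 3 = 24/3 = 8
  s[V,V] = ((-0.5)·(-0.5) + (4.5)·(4.5) + (-1.5)·(-1.5) + (-2.5)·(-2.5)) / 3 = 29/3 = 9.6667
  s[V,W] = ((-0.5)·(-1) + (4.5)·(3) + (-1.5)·(-4) + (-2.5)·(2)) / 3 = 15/3 = 5
  s[W,W] = ((-1)·(-1) + (3)·(3) + (-4)·(-4) + (2)·(2)) / 3 = 30/3 = 10
  Sample standard deviations s_i = √(s[i,i]):
  s(U) = √(9.6667) = 3.1091
  s(V) = √(9.6667) = 3.1091
  s(W) = √(10) = 3.1623

Step 3 — r_{ij} = s_{ij} / (s_i · s_j):
  r[U,U] = 1 (diagonal).
  r[U,V] = 8.6667 / (3.1091 · 3.1091) = 8.6667 / 9.6667 = 0.8966
  r[U,W] = 8 / (3.1091 · 3.1623) = 8 / 9.8319 = 0.8137
  r[V,V] = 1 (diagonal).
  r[V,W] = 5 / (3.1091 · 3.1623) = 5 / 9.8319 = 0.5085
  r[W,W] = 1 (diagonal).

R is symmetric with unit diagonal. Assembling:

R = [[1, 0.8966, 0.8137],
 [0.8966, 1, 0.5085],
 [0.8137, 0.5085, 1]]


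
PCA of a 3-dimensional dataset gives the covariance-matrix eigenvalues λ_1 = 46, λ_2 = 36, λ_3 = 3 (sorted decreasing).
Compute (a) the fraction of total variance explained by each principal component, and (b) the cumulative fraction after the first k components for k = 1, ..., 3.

Step 1 — total variance = trace(Sigma) = Σ λ_i = 46 + 36 + 3 = 85.

Step 2 — fraction explained by component i = λ_i / Σ λ:
  PC1: 46/85 = 0.5412
  PC2: 36/85 = 0.4235
  PC3: 3/85 = 0.0353

Step 3 — cumulative fraction after k components = (λ_1 + ... + λ_k) / Σ λ:
  k = 1: 46/85 = 0.5412
  k = 2: (46 + 36)/85 = 82/85 = 0.9647
  k = 3: (46 + 36 + 3)/85 = 85/85 = 1

Summary (fraction, with percent):

explained: PC1 0.5412 (54.12%), PC2 0.4235 (42.35%), PC3 0.0353 (3.53%);  cumulative: 0.5412, 0.9647, 1


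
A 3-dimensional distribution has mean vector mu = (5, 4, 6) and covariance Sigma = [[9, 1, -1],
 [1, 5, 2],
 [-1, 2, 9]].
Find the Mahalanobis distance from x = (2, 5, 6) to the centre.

Step 1 — centre the observation: (x - mu) = (-3, 1, 0).

Step 2 — invert Sigma (cofactor / det for 3×3, or solve directly):
  Sigma^{-1} = [[0.1168, -0.0313, 0.0199],
 [-0.0313, 0.2279, -0.0541],
 [0.0199, -0.0541, 0.1254]].

Step 3 — form the quadratic (x - mu)^T · Sigma^{-1} · (x - mu):
  Sigma^{-1} · (x - mu) = (-0.3818, 0.3219, -0.114).
  (x - mu)^T · [Sigma^{-1} · (x - mu)] = (-3)·(-0.3818) + (1)·(0.3219) + (0)·(-0.114) = 1.4672.

Step 4 — take square root: d = √(1.4672) ≈ 1.2113.

d(x, mu) = √(1.4672) ≈ 1.2113


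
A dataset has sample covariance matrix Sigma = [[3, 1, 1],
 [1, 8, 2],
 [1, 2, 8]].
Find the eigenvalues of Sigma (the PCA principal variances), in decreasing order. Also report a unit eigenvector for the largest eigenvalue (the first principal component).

Step 1 — characteristic polynomial p(λ) = det(λI - Sigma) = λ³ - tr·λ² + c_1·λ - det, where tr = trace, c_1 = sum of the principal 2×2 minors, det = det(Sigma):
  tr = 3 + 8 + 8 = 19,
  c_1 = (3·8 - (1)²) + (3·8 - (1)²) + (8·8 - (2)²) = 23 + 23 + 60 = 106,
  det = 3·(8·8 - (2)²) - (1)·((1)·8 - (2)·(1)) + (1)·((1)·(2) - 8·(1)) = 3·(60) - (1)·(6) + (1)·(-6) = 168.
  So p(λ) = λ³ - 19λ² + 106λ - 168.
Step 2 — look for an integer root (rational root theorem: any rational root is an integer divisor of 168). Testing λ = 6:
  p(6) = 216 - 684 + 636 - 168 = 0  ✓
  Dividing out (λ - 6): p(λ) = (λ - 6)(λ² - 13λ + 28).
Step 3 — remaining eigenvalues from the quadratic λ² - 13λ + 28 = 0:
  Δ = 13² - 4·28 = 169 - 112 = 57,  λ = (13 ± √57)/2 = (13 ± 7.5498)/2 ≈ 10.2749 or 2.7251.
  Sorted: λ_1 = 10.2749,  λ_2 = 6,  λ_3 = 2.7251  (check: sum = 19 = tr ✓).

Step 4 — unit eigenvector for λ_1 ≈ 10.2749: v spans the null space of (Sigma - λ_1 I), whose rows are
  r_1 = (-7.2749, 1, 1),  r_2 = (1, -2.2749, 2),  r_3 = (1, 2, -2.2749).
  v is orthogonal to every row, so take v ∝ r_1 × r_2 = ((1)·(2) - (1)·(-2.2749), (1)·(1) - (-7.2749)·(2), (-7.2749)·(-2.2749) - (1)·(1)) ≈ (4.2749, 15.5498, 15.5498).
  Let u = (4.2749, 15.5498, 15.5498).
  ||u|| = √((4.2749)² + (15.5498)² + (15.5498)²) = √(501.8696) ≈ 22.4024,  v_1 = u/||u|| ≈ (0.1908, 0.6941, 0.6941) (||v_1|| = 1).

λ_1 = 10.2749,  λ_2 = 6,  λ_3 = 2.7251;  v_1 ≈ (0.1908, 0.6941, 0.6941)


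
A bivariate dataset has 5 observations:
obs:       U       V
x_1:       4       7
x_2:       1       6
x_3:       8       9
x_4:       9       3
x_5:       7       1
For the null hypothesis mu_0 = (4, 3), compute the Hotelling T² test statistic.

Step 1 — sample mean vector:
  mean(U) = (4 + 1 + 8 + 9 + 7) / 5 = 29/5 = 5.8
  mean(V) = (7 + 6 + 9 + 3 + 1) / 5 = 26/5 = 5.2
  x̄ = (5.8, 5.2),  deviation x̄ - mu_0 = (5.8, 5.2) - (4, 3) = (1.8, 2.2).

Step 2 — sample covariance matrix, S[i,j] = (1/(n-1)) · Σ_k (x_{k,i} - mean_i) · (x_{k,j} - mean_j), divisor n-1 = 4:
  S[U,U] = ((-1.8)·(-1.8) + (-4.8)·(-4.8) + (2.2)·(2.2) + (3.2)·(3.2) + (1.2)·(1.2)) / 4 = 42.8/4 = 10.7
  S[U,V] = ((-1.8)·(1.8) + (-4.8)·(0.8) + (2.2)·(3.8) + (3.2)·(-2.2) + (1.2)·(-4.2)) / 4 = -10.8/4 = -2.7
  S[V,V] = ((1.8)·(1.8) + (0.8)·(0.8) + (3.8)·(3.8) + (-2.2)·(-2.2) + (-4.2)·(-4.2)) / 4 = 40.8/4 = 10.2
  S = [[10.7, -2.7],
 [-2.7, 10.2]].

Step 3 — invert S. det(S) = 10.7·10.2 - (-2.7)² = 101.85.
  S^{-1} = (1/det) · [[d, -b], [-b, a]] = [[0.1001, 0.0265],
 [0.0265, 0.1051]].

Step 4 — quadratic form (x̄ - mu_0)^T · S^{-1} · (x̄ - mu_0):
  S^{-1} · (x̄ - mu_0) = (0.2386, 0.2788),
  (x̄ - mu_0)^T · [...] = (1.8)·(0.2386) + (2.2)·(0.2788) = 1.0429.

Step 5 — scale by n: T² = 5 · 1.0429 = 5.2145.

T² ≈ 5.2145


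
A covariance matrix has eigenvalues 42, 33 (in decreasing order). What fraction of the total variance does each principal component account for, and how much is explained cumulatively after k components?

Step 1 — total variance = trace(Sigma) = Σ λ_i = 42 + 33 = 75.

Step 2 — fraction explained by component i = λ_i / Σ λ:
  PC1: 42/75 = 0.56
  PC2: 33/75 = 0.44

Step 3 — cumulative fraction after k components = (λ_1 + ... + λ_k) / Σ λ:
  k = 1: 42/75 = 0.56
  k = 2: (42 + 33)/75 = 75/75 = 1

Summary (fraction, with percent):

explained: PC1 0.56 (56%), PC2 0.44 (44%);  cumulative: 0.56, 1


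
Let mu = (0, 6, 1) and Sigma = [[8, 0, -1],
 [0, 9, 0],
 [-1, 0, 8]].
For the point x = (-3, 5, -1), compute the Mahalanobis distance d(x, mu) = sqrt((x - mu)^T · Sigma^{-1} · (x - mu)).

Step 1 — centre the observation: (x - mu) = (-3, -1, -2).

Step 2 — invert Sigma (cofactor / det for 3×3, or solve directly):
  Sigma^{-1} = [[0.127, 0, 0.0159],
 [0, 0.1111, 0],
 [0.0159, 0, 0.127]].

Step 3 — form the quadratic (x - mu)^T · Sigma^{-1} · (x - mu):
  Sigma^{-1} · (x - mu) = (-0.4127, -0.1111, -0.3016).
  (x - mu)^T · [Sigma^{-1} · (x - mu)] = (-3)·(-0.4127) + (-1)·(-0.1111) + (-2)·(-0.3016) = 1.9524.

Step 4 — take square root: d = √(1.9524) ≈ 1.3973.

d(x, mu) = √(1.9524) ≈ 1.3973


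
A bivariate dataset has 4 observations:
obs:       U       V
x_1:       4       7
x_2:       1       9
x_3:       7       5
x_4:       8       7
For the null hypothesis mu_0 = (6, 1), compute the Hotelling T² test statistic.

Step 1 — sample mean vector:
  mean(U) = (4 + 1 + 7 + 8) / 4 = 20/4 = 5
  mean(V) = (7 + 9 + 5 + 7) / 4 = 28/4 = 7
  x̄ = (5, 7),  deviation x̄ - mu_0 = (5, 7) - (6, 1) = (-1, 6).

Step 2 — sample covariance matrix, S[i,j] = (1/(n-1)) · Σ_k (x_{k,i} - mean_i) · (x_{k,j} - mean_j), divisor n-1 = 3:
  S[U,U] = ((-1)·(-1) + (-4)·(-4) + (2)·(2) + (3)·(3)) / 3 = 30/3 = 10
  S[U,V] = ((-1)·(0) + (-4)·(2) + (2)·(-2) + (3)·(0)) / 3 = -12/3 = -4
  S[V,V] = ((0)·(0) + (2)·(2) + (-2)·(-2) + (0)·(0)) / 3 = 8/3 = 2.6667
  S = [[10, -4],
 [-4, 2.6667]].

Step 3 — invert S. det(S) = 10·2.6667 - (-4)² = 10.6667.
  S^{-1} = (1/det) · [[d, -b], [-b, a]] = [[0.25, 0.375],
 [0.375, 0.9375]].

Step 4 — quadratic form (x̄ - mu_0)^T · S^{-1} · (x̄ - mu_0):
  S^{-1} · (x̄ - mu_0) = (2, 5.25),
  (x̄ - mu_0)^T · [...] = (-1)·(2) + (6)·(5.25) = 29.5.

Step 5 — scale by n: T² = 4 · 29.5 = 118.

T² ≈ 118


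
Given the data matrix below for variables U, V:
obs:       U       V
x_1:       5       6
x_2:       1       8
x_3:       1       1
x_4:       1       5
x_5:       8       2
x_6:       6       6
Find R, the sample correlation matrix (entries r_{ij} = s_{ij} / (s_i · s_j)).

Step 1 — column means:
  mean(U) = (5 + 1 + 1 + 1 + 8 + 6) / 6 = 22/6 = 3.6667
  mean(V) = (6 + 8 + 1 + 5 + 2 + 6) / 6 = 28/6 = 4.6667

Step 2 — sample variances and covariances s[i,j] = (1/(n-1)) · Σ_k (x_{k,i} - mean_i) · (x_{k,j} - mean_j), with n-1 = 5:
  s[U,U] = ((1.3333)·(1.3333) + (-2.6667)·(-2.6667) + (-2.6667)·(-2.6667) + (-2.6667)·(-2.6667) + (4.3333)·(4.3333) + (2.3333)·(2.3333)) / 5 = 47.3333/5 = 9.4667
  s[U,V] = ((1.3333)·(1.3333) + (-2.6667)·(3.3333) + (-2.6667)·(-3.6667) + (-2.6667)·(0.3333) + (4.3333)·(-2.6667) + (2.3333)·(1.3333)) / 5 = -6.6667/5 = -1.3333
  s[V,V] = ((1.3333)·(1.3333) + (3.3333)·(3.3333) + (-3.6667)·(-3.6667) + (0.3333)·(0.3333) + (-2.6667)·(-2.6667) + (1.3333)·(1.3333)) / 5 = 35.3333/5 = 7.0667
  Sample standard deviations s_i = √(s[i,i]):
  s(U) = √(9.4667) = 3.0768
  s(V) = √(7.0667) = 2.6583

Step 3 — r_{ij} = s_{ij} / (s_i · s_j):
  r[U,U] = 1 (diagonal).
  r[U,V] = -1.3333 / (3.0768 · 2.6583) = -1.3333 / 8.1791 = -0.163
  r[V,V] = 1 (diagonal).

R is symmetric with unit diagonal. Assembling:

R = [[1, -0.163],
 [-0.163, 1]]


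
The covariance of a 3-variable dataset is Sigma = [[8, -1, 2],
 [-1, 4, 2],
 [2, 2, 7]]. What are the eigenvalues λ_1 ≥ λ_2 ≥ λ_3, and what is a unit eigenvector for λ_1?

Step 1 — characteristic polynomial p(λ) = det(λI - Sigma) = λ³ - tr·λ² + c_1·λ - det, where tr = trace, c_1 = sum of the principal 2×2 minors, det = det(Sigma):
  tr = 8 + 4 + 7 = 19,
  c_1 = (8·4 - (-1)²) + (8·7 - (2)²) + (4·7 - (2)²) = 31 + 52 + 24 = 107,
  det = 8·(4·7 - (2)²) - (-1)·((-1)·7 - (2)·(2)) + (2)·((-1)·(2) - 4·(2)) = 8·(24) - (-1)·(-11) + (2)·(-10) = 161.
  So p(λ) = λ³ - 19λ² + 107λ - 161.
Step 2 — look for an integer root (rational root theorem: any rational root is an integer divisor of 161). Testing λ = 7:
  p(7) = 343 - 931 + 749 - 161 = 0  ✓
  Dividing out (λ - 7): p(λ) = (λ - 7)(λ² - 12λ + 23).
Step 3 — remaining eigenvalues from the quadratic λ² - 12λ + 23 = 0:
  Δ = 12² - 4·23 = 144 - 92 = 52,  λ = (12 ± √52)/2 = (12 ± 7.2111)/2 ≈ 9.6056 or 2.3944.
  Sorted: λ_1 = 9.6056,  λ_2 = 7,  λ_3 = 2.3944  (check: sum = 19 = tr ✓).

Step 4 — unit eigenvector for λ_1 ≈ 9.6056: v spans the null space of (Sigma - λ_1 I), whose rows are
  r_1 = (-1.6056, -1, 2),  r_2 = (-1, -5.6056, 2),  r_3 = (2, 2, -2.6056).
  v is orthogonal to every row, so take v ∝ r_1 × r_2 = ((-1)·(2) - (2)·(-5.6056), (2)·(-1) - (-1.6056)·(2), (-1.6056)·(-5.6056) - (-1)·(-1)) ≈ (9.2111, 1.2111, 8).
  Let u = (9.2111, 1.2111, 8).
  ||u|| = √((9.2111)² + (1.2111)² + (8)²) = √(150.3112) ≈ 12.2601,  v_1 = u/||u|| ≈ (0.7513, 0.0988, 0.6525) (||v_1|| = 1).

λ_1 = 9.6056,  λ_2 = 7,  λ_3 = 2.3944;  v_1 ≈ (0.7513, 0.0988, 0.6525)


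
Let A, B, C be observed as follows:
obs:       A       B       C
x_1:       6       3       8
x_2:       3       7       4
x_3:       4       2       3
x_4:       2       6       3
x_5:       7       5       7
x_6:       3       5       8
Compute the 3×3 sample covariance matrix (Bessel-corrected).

Step 1 — column means:
  mean(A) = (6 + 3 + 4 + 2 + 7 + 3) / 6 = 25/6 = 4.1667
  mean(B) = (3 + 7 + 2 + 6 + 5 + 5) / 6 = 28/6 = 4.6667
  mean(C) = (8 + 4 + 3 + 3 + 7 + 8) / 6 = 33/6 = 5.5

Step 2 — sample covariance S[i,j] = (1/(n-1)) · Σ_k (x_{k,i} - mean_i) · (x_{k,j} - mean_j), with n-1 = 5.
  S[A,A] = ((1.8333)·(1.8333) + (-1.1667)·(-1.1667) + (-0.1667)·(-0.1667) + (-2.1667)·(-2.1667) + (2.8333)·(2.8333) + (-1.1667)·(-1.1667)) / 5 = 18.8333/5 = 3.7667
  S[A,B] = ((1.8333)·(-1.6667) + (-1.1667)·(2.3333) + (-0.1667)·(-2.6667) + (-2.1667)·(1.3333) + (2.8333)·(0.3333) + (-1.1667)·(0.3333)) / 5 = -7.6667/5 = -1.5333
  S[A,C] = ((1.8333)·(2.5) + (-1.1667)·(-1.5) + (-0.1667)·(-2.5) + (-2.1667)·(-2.5) + (2.8333)·(1.5) + (-1.1667)·(2.5)) / 5 = 13.5/5 = 2.7
  S[B,B] = ((-1.6667)·(-1.6667) + (2.3333)·(2.3333) + (-2.6667)·(-2.6667) + (1.3333)·(1.3333) + (0.3333)·(0.3333) + (0.3333)·(0.3333)) / 5 = 17.3333/5 = 3.4667
  S[B,C] = ((-1.6667)·(2.5) + (2.3333)·(-1.5) + (-2.6667)·(-2.5) + (1.3333)·(-2.5) + (0.3333)·(1.5) + (0.3333)·(2.5)) / 5 = -3/5 = -0.6
  S[C,C] = ((2.5)·(2.5) + (-1.5)·(-1.5) + (-2.5)·(-2.5) + (-2.5)·(-2.5) + (1.5)·(1.5) + (2.5)·(2.5)) / 5 = 29.5/5 = 5.9

S is symmetric (S[j,i] = S[i,j]). Assembling:

S = [[3.7667, -1.5333, 2.7],
 [-1.5333, 3.4667, -0.6],
 [2.7, -0.6, 5.9]]


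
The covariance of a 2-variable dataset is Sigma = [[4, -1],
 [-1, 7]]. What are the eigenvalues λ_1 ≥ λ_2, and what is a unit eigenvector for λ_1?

Step 1 — characteristic polynomial of 2×2 Sigma:
  det(Sigma - λI) = λ² - trace · λ + det = 0.
  trace = 4 + 7 = 11, det = 4·7 - (-1)² = 27.
Step 2 — discriminant:
  Δ = trace² - 4·det = 121 - 108 = 13.
Step 3 — eigenvalues:
  λ = (trace ± √Δ)/2 = (11 ± 3.6056)/2,
  λ_1 = 7.3028,  λ_2 = 3.6972.

Step 4 — unit eigenvector for λ_1: solve (Sigma - λ_1 I)v = 0. First row:
  (4 - 7.3028)·v_x + (-1)·v_y = 0, i.e. (-3.3028)·v_x + (-1)·v_y = 0,
  so v ∝ (b, λ_1 - a) = (-1, 3.3028); multiply by -1 so the first entry is positive: u = (1, -3.3028).
  ||u|| = √((1)² + (-3.3028)²) = √(11.9083) ≈ 3.4508,
  v_1 = u/||u|| ≈ (0.2898, -0.9571) (||v_1|| = 1).

λ_1 = 7.3028,  λ_2 = 3.6972;  v_1 ≈ (0.2898, -0.9571)


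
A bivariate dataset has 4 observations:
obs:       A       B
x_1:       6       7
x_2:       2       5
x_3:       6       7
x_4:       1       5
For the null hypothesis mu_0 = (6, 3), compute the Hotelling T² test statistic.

Step 1 — sample mean vector:
  mean(A) = (6 + 2 + 6 + 1) / 4 = 15/4 = 3.75
  mean(B) = (7 + 5 + 7 + 5) / 4 = 24/4 = 6
  x̄ = (3.75, 6),  deviation x̄ - mu_0 = (3.75, 6) - (6, 3) = (-2.25, 3).

Step 2 — sample covariance matrix, S[i,j] = (1/(n-1)) · Σ_k (x_{k,i} - mean_i) · (x_{k,j} - mean_j), divisor n-1 = 3:
  S[A,A] = ((2.25)·(2.25) + (-1.75)·(-1.75) + (2.25)·(2.25) + (-2.75)·(-2.75)) / 3 = 20.75/3 = 6.9167
  S[A,B] = ((2.25)·(1) + (-1.75)·(-1) + (2.25)·(1) + (-2.75)·(-1)) / 3 = 9/3 = 3
  S[B,B] = ((1)·(1) + (-1)·(-1) + (1)·(1) + (-1)·(-1)) / 3 = 4/3 = 1.3333
  S = [[6.9167, 3],
 [3, 1.3333]].

Step 3 — invert S. det(S) = 6.9167·1.3333 - (3)² = 0.2222.
  S^{-1} = (1/det) · [[d, -b], [-b, a]] = [[6, -13.5],
 [-13.5, 31.125]].

Step 4 — quadratic form (x̄ - mu_0)^T · S^{-1} · (x̄ - mu_0):
  S^{-1} · (x̄ - mu_0) = (-54, 123.75),
  (x̄ - mu_0)^T · [...] = (-2.25)·(-54) + (3)·(123.75) = 492.75.

Step 5 — scale by n: T² = 4 · 492.75 = 1971.

T² ≈ 1971


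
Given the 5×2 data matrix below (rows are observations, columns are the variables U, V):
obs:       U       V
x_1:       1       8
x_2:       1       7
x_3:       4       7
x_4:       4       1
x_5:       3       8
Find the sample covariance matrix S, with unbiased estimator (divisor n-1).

Step 1 — column means:
  mean(U) = (1 + 1 + 4 + 4 + 3) / 5 = 13/5 = 2.6
  mean(V) = (8 + 7 + 7 + 1 + 8) / 5 = 31/5 = 6.2

Step 2 — sample covariance S[i,j] = (1/(n-1)) · Σ_k (x_{k,i} - mean_i) · (x_{k,j} - mean_j), with n-1 = 4.
  S[U,U] = ((-1.6)·(-1.6) + (-1.6)·(-1.6) + (1.4)·(1.4) + (1.4)·(1.4) + (0.4)·(0.4)) / 4 = 9.2/4 = 2.3
  S[U,V] = ((-1.6)·(1.8) + (-1.6)·(0.8) + (1.4)·(0.8) + (1.4)·(-5.2) + (0.4)·(1.8)) / 4 = -9.6/4 = -2.4
  S[V,V] = ((1.8)·(1.8) + (0.8)·(0.8) + (0.8)·(0.8) + (-5.2)·(-5.2) + (1.8)·(1.8)) / 4 = 34.8/4 = 8.7

S is symmetric (S[j,i] = S[i,j]). Assembling:

S = [[2.3, -2.4],
 [-2.4, 8.7]]


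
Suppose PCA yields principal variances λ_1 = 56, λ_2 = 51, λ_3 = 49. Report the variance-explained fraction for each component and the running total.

Step 1 — total variance = trace(Sigma) = Σ λ_i = 56 + 51 + 49 = 156.

Step 2 — fraction explained by component i = λ_i / Σ λ:
  PC1: 56/156 = 0.359
  PC2: 51/156 = 0.3269
  PC3: 49/156 = 0.3141

Step 3 — cumulative fraction after k components = (λ_1 + ... + λ_k) / Σ λ:
  k = 1: 56/156 = 0.359
  k = 2: (56 + 51)/156 = 107/156 = 0.6859
  k = 3: (56 + 51 + 49)/156 = 156/156 = 1

Summary (fraction, with percent):

explained: PC1 0.359 (35.9%), PC2 0.3269 (32.69%), PC3 0.3141 (31.41%);  cumulative: 0.359, 0.6859, 1


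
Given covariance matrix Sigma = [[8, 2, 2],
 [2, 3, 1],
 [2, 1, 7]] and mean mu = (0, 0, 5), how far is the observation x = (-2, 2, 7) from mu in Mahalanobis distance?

Step 1 — centre the observation: (x - mu) = (-2, 2, 2).

Step 2 — invert Sigma (cofactor / det for 3×3, or solve directly):
  Sigma^{-1} = [[0.1562, -0.0938, -0.0312],
 [-0.0938, 0.4062, -0.0312],
 [-0.0312, -0.0312, 0.1562]].

Step 3 — form the quadratic (x - mu)^T · Sigma^{-1} · (x - mu):
  Sigma^{-1} · (x - mu) = (-0.5625, 0.9375, 0.3125).
  (x - mu)^T · [Sigma^{-1} · (x - mu)] = (-2)·(-0.5625) + (2)·(0.9375) + (2)·(0.3125) = 3.625.

Step 4 — take square root: d = √(3.625) ≈ 1.9039.

d(x, mu) = √(3.625) ≈ 1.9039


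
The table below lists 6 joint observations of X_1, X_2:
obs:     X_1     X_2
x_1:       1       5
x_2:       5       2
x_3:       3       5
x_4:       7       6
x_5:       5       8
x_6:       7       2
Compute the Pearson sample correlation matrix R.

Step 1 — column means:
  mean(X_1) = (1 + 5 + 3 + 7 + 5 + 7) / 6 = 28/6 = 4.6667
  mean(X_2) = (5 + 2 + 5 + 6 + 8 + 2) / 6 = 28/6 = 4.6667

Step 2 — sample variances and covariances s[i,j] = (1/(n-1)) · Σ_k (x_{k,i} - mean_i) · (x_{k,j} - mean_j), with n-1 = 5:
  s[X_1,X_1] = ((-3.6667)·(-3.6667) + (0.3333)·(0.3333) + (-1.6667)·(-1.6667) + (2.3333)·(2.3333) + (0.3333)·(0.3333) + (2.3333)·(2.3333)) / 5 = 27.3333/5 = 5.4667
  s[X_1,X_2] = ((-3.6667)·(0.3333) + (0.3333)·(-2.6667) + (-1.6667)·(0.3333) + (2.3333)·(1.3333) + (0.3333)·(3.3333) + (2.3333)·(-2.6667)) / 5 = -4.6667/5 = -0.9333
  s[X_2,X_2] = ((0.3333)·(0.3333) + (-2.6667)·(-2.6667) + (0.3333)·(0.3333) + (1.3333)·(1.3333) + (3.3333)·(3.3333) + (-2.6667)·(-2.6667)) / 5 = 27.3333/5 = 5.4667
  Sample standard deviations s_i = √(s[i,i]):
  s(X_1) = √(5.4667) = 2.3381
  s(X_2) = √(5.4667) = 2.3381

Step 3 — r_{ij} = s_{ij} / (s_i · s_j):
  r[X_1,X_1] = 1 (diagonal).
  r[X_1,X_2] = -0.9333 / (2.3381 · 2.3381) = -0.9333 / 5.4667 = -0.1707
  r[X_2,X_2] = 1 (diagonal).

R is symmetric with unit diagonal. Assembling:

R = [[1, -0.1707],
 [-0.1707, 1]]


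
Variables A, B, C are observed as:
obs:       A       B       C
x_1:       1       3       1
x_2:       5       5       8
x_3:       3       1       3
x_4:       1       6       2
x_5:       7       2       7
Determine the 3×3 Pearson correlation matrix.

Step 1 — column means:
  mean(A) = (1 + 5 + 3 + 1 + 7) / 5 = 17/5 = 3.4
  mean(B) = (3 + 5 + 1 + 6 + 2) / 5 = 17/5 = 3.4
  mean(C) = (1 + 8 + 3 + 2 + 7) / 5 = 21/5 = 4.2

Step 2 — sample variances and covariances s[i,j] = (1/(n-1)) · Σ_k (x_{k,i} - mean_i) · (x_{k,j} - mean_j), with n-1 = 4:
  s[A,A] = ((-2.4)·(-2.4) + (1.6)·(1.6) + (-0.4)·(-0.4) + (-2.4)·(-2.4) + (3.6)·(3.6)) / 4 = 27.2/4 = 6.8
  s[A,B] = ((-2.4)·(-0.4) + (1.6)·(1.6) + (-0.4)·(-2.4) + (-2.4)·(2.6) + (3.6)·(-1.4)) / 4 = -6.8/4 = -1.7
  s[A,C] = ((-2.4)·(-3.2) + (1.6)·(3.8) + (-0.4)·(-1.2) + (-2.4)·(-2.2) + (3.6)·(2.8)) / 4 = 29.6/4 = 7.4
  s[B,B] = ((-0.4)·(-0.4) + (1.6)·(1.6) + (-2.4)·(-2.4) + (2.6)·(2.6) + (-1.4)·(-1.4)) / 4 = 17.2/4 = 4.3
  s[B,C] = ((-0.4)·(-3.2) + (1.6)·(3.8) + (-2.4)·(-1.2) + (2.6)·(-2.2) + (-1.4)·(2.8)) / 4 = 0.6/4 = 0.15
  s[C,C] = ((-3.2)·(-3.2) + (3.8)·(3.8) + (-1.2)·(-1.2) + (-2.2)·(-2.2) + (2.8)·(2.8)) / 4 = 38.8/4 = 9.7
  Sample standard deviations s_i = √(s[i,i]):
  s(A) = √(6.8) = 2.6077
  s(B) = √(4.3) = 2.0736
  s(C) = √(9.7) = 3.1145

Step 3 — r_{ij} = s_{ij} / (s_i · s_j):
  r[A,A] = 1 (diagonal).
  r[A,B] = -1.7 / (2.6077 · 2.0736) = -1.7 / 5.4074 = -0.3144
  r[A,C] = 7.4 / (2.6077 · 3.1145) = 7.4 / 8.1216 = 0.9112
  r[B,B] = 1 (diagonal).
  r[B,C] = 0.15 / (2.0736 · 3.1145) = 0.15 / 6.4583 = 0.0232
  r[C,C] = 1 (diagonal).

R is symmetric with unit diagonal. Assembling:

R = [[1, -0.3144, 0.9112],
 [-0.3144, 1, 0.0232],
 [0.9112, 0.0232, 1]]


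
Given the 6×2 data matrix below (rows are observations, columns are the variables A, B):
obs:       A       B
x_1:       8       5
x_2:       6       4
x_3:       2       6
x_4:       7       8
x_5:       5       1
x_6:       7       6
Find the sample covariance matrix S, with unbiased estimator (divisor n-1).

Step 1 — column means:
  mean(A) = (8 + 6 + 2 + 7 + 5 + 7) / 6 = 35/6 = 5.8333
  mean(B) = (5 + 4 + 6 + 8 + 1 + 6) / 6 = 30/6 = 5

Step 2 — sample covariance S[i,j] = (1/(n-1)) · Σ_k (x_{k,i} - mean_i) · (x_{k,j} - mean_j), with n-1 = 5.
  S[A,A] = ((2.1667)·(2.1667) + (0.1667)·(0.1667) + (-3.8333)·(-3.8333) + (1.1667)·(1.1667) + (-0.8333)·(-0.8333) + (1.1667)·(1.1667)) / 5 = 22.8333/5 = 4.5667
  S[A,B] = ((2.1667)·(0) + (0.1667)·(-1) + (-3.8333)·(1) + (1.1667)·(3) + (-0.8333)·(-4) + (1.1667)·(1)) / 5 = 4/5 = 0.8
  S[B,B] = ((0)·(0) + (-1)·(-1) + (1)·(1) + (3)·(3) + (-4)·(-4) + (1)·(1)) / 5 = 28/5 = 5.6

S is symmetric (S[j,i] = S[i,j]). Assembling:

S = [[4.5667, 0.8],
 [0.8, 5.6]]


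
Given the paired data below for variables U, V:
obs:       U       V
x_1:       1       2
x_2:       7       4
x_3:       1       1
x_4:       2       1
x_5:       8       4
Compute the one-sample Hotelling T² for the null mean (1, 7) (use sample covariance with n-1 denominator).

Step 1 — sample mean vector:
  mean(U) = (1 + 7 + 1 + 2 + 8) / 5 = 19/5 = 3.8
  mean(V) = (2 + 4 + 1 + 1 + 4) / 5 = 12/5 = 2.4
  x̄ = (3.8, 2.4),  deviation x̄ - mu_0 = (3.8, 2.4) - (1, 7) = (2.8, -4.6).

Step 2 — sample covariance matrix, S[i,j] = (1/(n-1)) · Σ_k (x_{k,i} - mean_i) · (x_{k,j} - mean_j), divisor n-1 = 4:
  S[U,U] = ((-2.8)·(-2.8) + (3.2)·(3.2) + (-2.8)·(-2.8) + (-1.8)·(-1.8) + (4.2)·(4.2)) / 4 = 46.8/4 = 11.7
  S[U,V] = ((-2.8)·(-0.4) + (3.2)·(1.6) + (-2.8)·(-1.4) + (-1.8)·(-1.4) + (4.2)·(1.6)) / 4 = 19.4/4 = 4.85
  S[V,V] = ((-0.4)·(-0.4) + (1.6)·(1.6) + (-1.4)·(-1.4) + (-1.4)·(-1.4) + (1.6)·(1.6)) / 4 = 9.2/4 = 2.3
  S = [[11.7, 4.85],
 [4.85, 2.3]].

Step 3 — invert S. det(S) = 11.7·2.3 - (4.85)² = 3.3875.
  S^{-1} = (1/det) · [[d, -b], [-b, a]] = [[0.679, -1.4317],
 [-1.4317, 3.4539]].

Step 4 — quadratic form (x̄ - mu_0)^T · S^{-1} · (x̄ - mu_0):
  S^{-1} · (x̄ - mu_0) = (8.4871, -19.8967),
  (x̄ - mu_0)^T · [...] = (2.8)·(8.4871) + (-4.6)·(-19.8967) = 115.2886.

Step 5 — scale by n: T² = 5 · 115.2886 = 576.4428.

T² ≈ 576.4428


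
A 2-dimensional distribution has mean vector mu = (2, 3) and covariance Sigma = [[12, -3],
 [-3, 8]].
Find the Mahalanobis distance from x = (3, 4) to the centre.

Step 1 — centre the observation: (x - mu) = (1, 1).

Step 2 — invert Sigma. det(Sigma) = 12·8 - (-3)² = 87.
  Sigma^{-1} = (1/det) · [[d, -b], [-b, a]] = [[0.092, 0.0345],
 [0.0345, 0.1379]].

Step 3 — form the quadratic (x - mu)^T · Sigma^{-1} · (x - mu):
  Sigma^{-1} · (x - mu) = (0.1264, 0.1724).
  (x - mu)^T · [Sigma^{-1} · (x - mu)] = (1)·(0.1264) + (1)·(0.1724) = 0.2989.

Step 4 — take square root: d = √(0.2989) ≈ 0.5467.

d(x, mu) = √(0.2989) ≈ 0.5467


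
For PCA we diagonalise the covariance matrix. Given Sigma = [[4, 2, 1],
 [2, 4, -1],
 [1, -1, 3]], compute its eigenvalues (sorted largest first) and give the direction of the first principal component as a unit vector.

Step 1 — characteristic polynomial p(λ) = det(λI - Sigma) = λ³ - tr·λ² + c_1·λ - det, where tr = trace, c_1 = sum of the principal 2×2 minors, det = det(Sigma):
  tr = 4 + 4 + 3 = 11,
  c_1 = (4·4 - (2)²) + (4·3 - (1)²) + (4·3 - (-1)²) = 12 + 11 + 11 = 34,
  det = 4·(4·3 - (-1)²) - (2)·((2)·3 - (-1)·(1)) + (1)·((2)·(-1) - 4·(1)) = 4·(11) - (2)·(7) + (1)·(-6) = 24.
  So p(λ) = λ³ - 11λ² + 34λ - 24.
Step 2 — look for an integer root (rational root theorem: any rational root is an integer divisor of 24). Testing λ = 1:
  p(1) = 1 - 11 + 34 - 24 = 0  ✓
  Dividing out (λ - 1): p(λ) = (λ - 1)(λ² - 10λ + 24).
Step 3 — remaining eigenvalues from the quadratic λ² - 10λ + 24 = 0:
  Δ = 10² - 4·24 = 100 - 96 = 4,  λ = (10 ± √4)/2 = (10 ± 2)/2 = 6 or 4.
  Sorted: λ_1 = 6,  λ_2 = 4,  λ_3 = 1  (check: sum = 11 = tr ✓).

Step 4 — unit eigenvector for λ_1 = 6: v spans the null space of (Sigma - λ_1 I), whose rows are
  r_1 = (-2, 2, 1),  r_2 = (2, -2, -1),  r_3 = (1, -1, -3).
  v is orthogonal to every row, so take v ∝ r_1 × r_3 = ((2)·(-3) - (1)·(-1), (1)·(1) - (-2)·(-3), (-2)·(-1) - (2)·(1)) = (-5, -5, 0).
  Rescale (divide by 5; multiply by -1 so the first nonzero entry is positive): u = (1, 1, 0).
  ||u|| = √((1)² + (1)² + (0)²) = √(2) ≈ 1.4142,  v_1 = u/||u|| ≈ (0.7071, 0.7071, 0) (||v_1|| = 1).

λ_1 = 6,  λ_2 = 4,  λ_3 = 1;  v_1 ≈ (0.7071, 0.7071, 0)


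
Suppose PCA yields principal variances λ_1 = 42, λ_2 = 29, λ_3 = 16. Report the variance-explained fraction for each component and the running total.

Step 1 — total variance = trace(Sigma) = Σ λ_i = 42 + 29 + 16 = 87.

Step 2 — fraction explained by component i = λ_i / Σ λ:
  PC1: 42/87 = 0.4828
  PC2: 29/87 = 0.3333
  PC3: 16/87 = 0.1839

Step 3 — cumulative fraction after k components = (λ_1 + ... + λ_k) / Σ λ:
  k = 1: 42/87 = 0.4828
  k = 2: (42 + 29)/87 = 71/87 = 0.8161
  k = 3: (42 + 29 + 16)/87 = 87/87 = 1

Summary (fraction, with percent):

explained: PC1 0.4828 (48.28%), PC2 0.3333 (33.33%), PC3 0.1839 (18.39%);  cumulative: 0.4828, 0.8161, 1


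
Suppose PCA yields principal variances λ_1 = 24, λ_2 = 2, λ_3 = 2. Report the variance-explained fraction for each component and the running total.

Step 1 — total variance = trace(Sigma) = Σ λ_i = 24 + 2 + 2 = 28.

Step 2 — fraction explained by component i = λ_i / Σ λ:
  PC1: 24/28 = 0.8571
  PC2: 2/28 = 0.0714
  PC3: 2/28 = 0.0714

Step 3 — cumulative fraction after k components = (λ_1 + ... + λ_k) / Σ λ:
  k = 1: 24/28 = 0.8571
  k = 2: (24 + 2)/28 = 26/28 = 0.9286
  k = 3: (24 + 2 + 2)/28 = 28/28 = 1

Summary (fraction, with percent):

explained: PC1 0.8571 (85.71%), PC2 0.0714 (7.14%), PC3 0.0714 (7.14%);  cumulative: 0.8571, 0.9286, 1


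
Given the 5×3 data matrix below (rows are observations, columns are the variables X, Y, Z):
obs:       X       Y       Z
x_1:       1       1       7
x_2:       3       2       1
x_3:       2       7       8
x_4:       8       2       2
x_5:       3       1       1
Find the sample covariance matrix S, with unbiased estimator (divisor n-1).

Step 1 — column means:
  mean(X) = (1 + 3 + 2 + 8 + 3) / 5 = 17/5 = 3.4
  mean(Y) = (1 + 2 + 7 + 2 + 1) / 5 = 13/5 = 2.6
  mean(Z) = (7 + 1 + 8 + 2 + 1) / 5 = 19/5 = 3.8

Step 2 — sample covariance S[i,j] = (1/(n-1)) · Σ_k (x_{k,i} - mean_i) · (x_{k,j} - mean_j), with n-1 = 4.
  S[X,X] = ((-2.4)·(-2.4) + (-0.4)·(-0.4) + (-1.4)·(-1.4) + (4.6)·(4.6) + (-0.4)·(-0.4)) / 4 = 29.2/4 = 7.3
  S[X,Y] = ((-2.4)·(-1.6) + (-0.4)·(-0.6) + (-1.4)·(4.4) + (4.6)·(-0.6) + (-0.4)·(-1.6)) / 4 = -4.2/4 = -1.05
  S[X,Z] = ((-2.4)·(3.2) + (-0.4)·(-2.8) + (-1.4)·(4.2) + (4.6)·(-1.8) + (-0.4)·(-2.8)) / 4 = -19.6/4 = -4.9
  S[Y,Y] = ((-1.6)·(-1.6) + (-0.6)·(-0.6) + (4.4)·(4.4) + (-0.6)·(-0.6) + (-1.6)·(-1.6)) / 4 = 25.2/4 = 6.3
  S[Y,Z] = ((-1.6)·(3.2) + (-0.6)·(-2.8) + (4.4)·(4.2) + (-0.6)·(-1.8) + (-1.6)·(-2.8)) / 4 = 20.6/4 = 5.15
  S[Z,Z] = ((3.2)·(3.2) + (-2.8)·(-2.8) + (4.2)·(4.2) + (-1.8)·(-1.8) + (-2.8)·(-2.8)) / 4 = 46.8/4 = 11.7

S is symmetric (S[j,i] = S[i,j]). Assembling:

S = [[7.3, -1.05, -4.9],
 [-1.05, 6.3, 5.15],
 [-4.9, 5.15, 11.7]]


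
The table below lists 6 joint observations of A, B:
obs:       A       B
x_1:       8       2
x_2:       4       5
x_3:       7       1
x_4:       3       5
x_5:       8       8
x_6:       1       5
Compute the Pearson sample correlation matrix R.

Step 1 — column means:
  mean(A) = (8 + 4 + 7 + 3 + 8 + 1) / 6 = 31/6 = 5.1667
  mean(B) = (2 + 5 + 1 + 5 + 8 + 5) / 6 = 26/6 = 4.3333

Step 2 — sample variances and covariances s[i,j] = (1/(n-1)) · Σ_k (x_{k,i} - mean_i) · (x_{k,j} - mean_j), with n-1 = 5:
  s[A,A] = ((2.8333)·(2.8333) + (-1.1667)·(-1.1667) + (1.8333)·(1.8333) + (-2.1667)·(-2.1667) + (2.8333)·(2.8333) + (-4.1667)·(-4.1667)) / 5 = 42.8333/5 = 8.5667
  s[A,B] = ((2.8333)·(-2.3333) + (-1.1667)·(0.6667) + (1.8333)·(-3.3333) + (-2.1667)·(0.6667) + (2.8333)·(3.6667) + (-4.1667)·(0.6667)) / 5 = -7.3333/5 = -1.4667
  s[B,B] = ((-2.3333)·(-2.3333) + (0.6667)·(0.6667) + (-3.3333)·(-3.3333) + (0.6667)·(0.6667) + (3.6667)·(3.6667) + (0.6667)·(0.6667)) / 5 = 31.3333/5 = 6.2667
  Sample standard deviations s_i = √(s[i,i]):
  s(A) = √(8.5667) = 2.9269
  s(B) = √(6.2667) = 2.5033

Step 3 — r_{ij} = s_{ij} / (s_i · s_j):
  r[A,A] = 1 (diagonal).
  r[A,B] = -1.4667 / (2.9269 · 2.5033) = -1.4667 / 7.327 = -0.2002
  r[B,B] = 1 (diagonal).

R is symmetric with unit diagonal. Assembling:

R = [[1, -0.2002],
 [-0.2002, 1]]


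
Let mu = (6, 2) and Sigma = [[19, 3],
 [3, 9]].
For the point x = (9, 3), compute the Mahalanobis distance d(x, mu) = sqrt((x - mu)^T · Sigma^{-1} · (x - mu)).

Step 1 — centre the observation: (x - mu) = (3, 1).

Step 2 — invert Sigma. det(Sigma) = 19·9 - (3)² = 162.
  Sigma^{-1} = (1/det) · [[d, -b], [-b, a]] = [[0.0556, -0.0185],
 [-0.0185, 0.1173]].

Step 3 — form the quadratic (x - mu)^T · Sigma^{-1} · (x - mu):
  Sigma^{-1} · (x - mu) = (0.1481, 0.0617).
  (x - mu)^T · [Sigma^{-1} · (x - mu)] = (3)·(0.1481) + (1)·(0.0617) = 0.5062.

Step 4 — take square root: d = √(0.5062) ≈ 0.7115.

d(x, mu) = √(0.5062) ≈ 0.7115


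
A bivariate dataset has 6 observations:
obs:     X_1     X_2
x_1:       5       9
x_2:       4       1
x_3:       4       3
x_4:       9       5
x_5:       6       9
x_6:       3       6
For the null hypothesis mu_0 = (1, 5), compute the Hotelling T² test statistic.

Step 1 — sample mean vector:
  mean(X_1) = (5 + 4 + 4 + 9 + 6 + 3) / 6 = 31/6 = 5.1667
  mean(X_2) = (9 + 1 + 3 + 5 + 9 + 6) / 6 = 33/6 = 5.5
  x̄ = (5.1667, 5.5),  deviation x̄ - mu_0 = (5.1667, 5.5) - (1, 5) = (4.1667, 0.5).

Step 2 — sample covariance matrix, S[i,j] = (1/(n-1)) · Σ_k (x_{k,i} - mean_i) · (x_{k,j} - mean_j), divisor n-1 = 5:
  S[X_1,X_1] = ((-0.1667)·(-0.1667) + (-1.1667)·(-1.1667) + (-1.1667)·(-1.1667) + (3.8333)·(3.8333) + (0.8333)·(0.8333) + (-2.1667)·(-2.1667)) / 5 = 22.8333/5 = 4.5667
  S[X_1,X_2] = ((-0.1667)·(3.5) + (-1.1667)·(-4.5) + (-1.1667)·(-2.5) + (3.8333)·(-0.5) + (0.8333)·(3.5) + (-2.1667)·(0.5)) / 5 = 7.5/5 = 1.5
  S[X_2,X_2] = ((3.5)·(3.5) + (-4.5)·(-4.5) + (-2.5)·(-2.5) + (-0.5)·(-0.5) + (3.5)·(3.5) + (0.5)·(0.5)) / 5 = 51.5/5 = 10.3
  S = [[4.5667, 1.5],
 [1.5, 10.3]].

Step 3 — invert S. det(S) = 4.5667·10.3 - (1.5)² = 44.7867.
  S^{-1} = (1/det) · [[d, -b], [-b, a]] = [[0.23, -0.0335],
 [-0.0335, 0.102]].

Step 4 — quadratic form (x̄ - mu_0)^T · S^{-1} · (x̄ - mu_0):
  S^{-1} · (x̄ - mu_0) = (0.9415, -0.0886),
  (x̄ - mu_0)^T · [...] = (4.1667)·(0.9415) + (0.5)·(-0.0886) = 3.8786.

Step 5 — scale by n: T² = 6 · 3.8786 = 23.2718.

T² ≈ 23.2718


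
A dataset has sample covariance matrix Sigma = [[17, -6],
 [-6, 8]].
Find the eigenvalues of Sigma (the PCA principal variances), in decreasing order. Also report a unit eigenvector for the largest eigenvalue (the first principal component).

Step 1 — characteristic polynomial of 2×2 Sigma:
  det(Sigma - λI) = λ² - trace · λ + det = 0.
  trace = 17 + 8 = 25, det = 17·8 - (-6)² = 100.
Step 2 — discriminant:
  Δ = trace² - 4·det = 625 - 400 = 225.
Step 3 — eigenvalues:
  λ = (trace ± √Δ)/2 = (25 ± 15)/2,
  λ_1 = 20,  λ_2 = 5.

Step 4 — unit eigenvector for λ_1: solve (Sigma - λ_1 I)v = 0. First row:
  (17 - 20)·v_x + (-6)·v_y = 0, i.e. (-3)·v_x + (-6)·v_y = 0,
  so v ∝ (b, λ_1 - a) = (-6, 3); multiply by -1 so the first entry is positive: u = (6, -3).
  ||u|| = √((6)² + (-3)²) = √(45) ≈ 6.7082,
  v_1 = u/||u|| ≈ (0.8944, -0.4472) (||v_1|| = 1).

λ_1 = 20,  λ_2 = 5;  v_1 ≈ (0.8944, -0.4472)


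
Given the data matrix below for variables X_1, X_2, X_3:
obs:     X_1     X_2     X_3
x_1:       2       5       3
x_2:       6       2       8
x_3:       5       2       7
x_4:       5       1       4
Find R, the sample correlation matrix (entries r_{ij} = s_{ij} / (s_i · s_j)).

Step 1 — column means:
  mean(X_1) = (2 + 6 + 5 + 5) / 4 = 18/4 = 4.5
  mean(X_2) = (5 + 2 + 2 + 1) / 4 = 10/4 = 2.5
  mean(X_3) = (3 + 8 + 7 + 4) / 4 = 22/4 = 5.5

Step 2 — sample variances and covariances s[i,j] = (1/(n-1)) · Σ_k (x_{k,i} - mean_i) · (x_{k,j} - mean_j), with n-1 = 3:
  s[X_1,X_1] = ((-2.5)·(-2.5) + (1.5)·(1.5) + (0.5)·(0.5) + (0.5)·(0.5)) / 3 = 9/3 = 3
  s[X_1,X_2] = ((-2.5)·(2.5) + (1.5)·(-0.5) + (0.5)·(-0.5) + (0.5)·(-1.5)) / 3 = -8/3 = -2.6667
  s[X_1,X_3] = ((-2.5)·(-2.5) + (1.5)·(2.5) + (0.5)·(1.5) + (0.5)·(-1.5)) / 3 = 10/3 = 3.3333
  s[X_2,X_2] = ((2.5)·(2.5) + (-0.5)·(-0.5) + (-0.5)·(-0.5) + (-1.5)·(-1.5)) / 3 = 9/3 = 3
  s[X_2,X_3] = ((2.5)·(-2.5) + (-0.5)·(2.5) + (-0.5)·(1.5) + (-1.5)·(-1.5)) / 3 = -6/3 = -2
  s[X_3,X_3] = ((-2.5)·(-2.5) + (2.5)·(2.5) + (1.5)·(1.5) + (-1.5)·(-1.5)) / 3 = 17/3 = 5.6667
  Sample standard deviations s_i = √(s[i,i]):
  s(X_1) = √(3) = 1.7321
  s(X_2) = √(3) = 1.7321
  s(X_3) = √(5.6667) = 2.3805

Step 3 — r_{ij} = s_{ij} / (s_i · s_j):
  r[X_1,X_1] = 1 (diagonal).
  r[X_1,X_2] = -2.6667 / (1.7321 · 1.7321) = -2.6667 / 3 = -0.8889
  r[X_1,X_3] = 3.3333 / (1.7321 · 2.3805) = 3.3333 / 4.1231 = 0.8085
  r[X_2,X_2] = 1 (diagonal).
  r[X_2,X_3] = -2 / (1.7321 · 2.3805) = -2 / 4.1231 = -0.4851
  r[X_3,X_3] = 1 (diagonal).

R is symmetric with unit diagonal. Assembling:

R = [[1, -0.8889, 0.8085],
 [-0.8889, 1, -0.4851],
 [0.8085, -0.4851, 1]]
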